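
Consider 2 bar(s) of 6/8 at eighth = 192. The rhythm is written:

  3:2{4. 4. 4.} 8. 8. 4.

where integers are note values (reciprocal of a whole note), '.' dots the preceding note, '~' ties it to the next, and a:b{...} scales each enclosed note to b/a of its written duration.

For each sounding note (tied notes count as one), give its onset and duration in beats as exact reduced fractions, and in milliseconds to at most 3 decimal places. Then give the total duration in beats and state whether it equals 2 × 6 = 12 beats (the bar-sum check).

1) 0.0ms=0b +625.0ms=2b
2) 625.0ms=2b +625.0ms=2b
3) 1250.0ms=4b +625.0ms=2b
4) 1875.0ms=6b +468.75ms=3/2b
5) 2343.75ms=15/2b +468.75ms=3/2b
6) 2812.5ms=9b +937.5ms=3b
Σ=12b of 12 (192bpm 6/8) — PASS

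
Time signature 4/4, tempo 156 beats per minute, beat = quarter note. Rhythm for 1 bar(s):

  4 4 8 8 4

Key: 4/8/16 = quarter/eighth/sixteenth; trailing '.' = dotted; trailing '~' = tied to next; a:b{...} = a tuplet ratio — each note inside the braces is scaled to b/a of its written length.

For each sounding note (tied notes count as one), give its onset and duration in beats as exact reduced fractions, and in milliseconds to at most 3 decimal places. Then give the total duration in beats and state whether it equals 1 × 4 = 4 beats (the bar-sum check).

1) 0.0ms=0b +384.615ms=1b
2) 384.615ms=1b +384.615ms=1b
3) 769.231ms=2b +192.308ms=1/2b
4) 961.538ms=5/2b +192.308ms=1/2b
5) 1153.846ms=3b +384.615ms=1b
Σ=4b of 4 (156bpm 4/4) — PASS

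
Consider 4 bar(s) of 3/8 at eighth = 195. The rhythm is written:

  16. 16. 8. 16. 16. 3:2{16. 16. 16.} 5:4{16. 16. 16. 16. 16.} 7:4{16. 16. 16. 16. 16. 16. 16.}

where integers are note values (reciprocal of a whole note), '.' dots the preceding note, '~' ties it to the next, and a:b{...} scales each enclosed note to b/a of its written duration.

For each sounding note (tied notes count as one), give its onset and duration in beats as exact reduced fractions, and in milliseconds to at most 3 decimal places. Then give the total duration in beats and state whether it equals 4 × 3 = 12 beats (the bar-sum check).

1) 0.0ms=0b +230.769ms=3/4b
2) 230.769ms=3/4b +230.769ms=3/4b
3) 461.538ms=3/2b +461.538ms=3/2b
4) 923.077ms=3b +230.769ms=3/4b
5) 1153.846ms=15/4b +230.769ms=3/4b
6) 1384.615ms=9/2b +153.846ms=1/2b
7) 1538.462ms=5b +153.846ms=1/2b
8) 1692.308ms=11/2b +153.846ms=1/2b
9) 1846.154ms=6b +184.615ms=3/5b
10) 2030.769ms=33/5b +184.615ms=3/5b
11) 2215.385ms=36/5b +184.615ms=3/5b
12) 2400.0ms=39/5b +184.615ms=3/5b
13) 2584.615ms=42/5b +184.615ms=3/5b
14) 2769.231ms=9b +131.868ms=3/7b
15) 2901.099ms=66/7b +131.868ms=3/7b
16) 3032.967ms=69/7b +131.868ms=3/7b
17) 3164.835ms=72/7b +131.868ms=3/7b
18) 3296.703ms=75/7b +131.868ms=3/7b
19) 3428.571ms=78/7b +131.868ms=3/7b
20) 3560.44ms=81/7b +131.868ms=3/7b
Σ=12b of 12 (195bpm 3/8) — PASS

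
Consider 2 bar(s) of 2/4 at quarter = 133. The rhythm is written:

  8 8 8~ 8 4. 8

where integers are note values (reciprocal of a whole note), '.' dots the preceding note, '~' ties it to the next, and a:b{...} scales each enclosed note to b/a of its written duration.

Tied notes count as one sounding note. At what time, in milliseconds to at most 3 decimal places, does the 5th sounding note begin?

1. 0.0ms @ 0 + 225.564ms (1/2)
2. 225.564ms @ 1/2 + 225.564ms (1/2)
3. 451.128ms @ 1 + 451.128ms (1)
4. 902.256ms @ 2 + 676.692ms (3/2)
5. 1578.947ms @ 7/2 + 225.564ms (1/2)

note 5 onset = 7/2b = 1578.947ms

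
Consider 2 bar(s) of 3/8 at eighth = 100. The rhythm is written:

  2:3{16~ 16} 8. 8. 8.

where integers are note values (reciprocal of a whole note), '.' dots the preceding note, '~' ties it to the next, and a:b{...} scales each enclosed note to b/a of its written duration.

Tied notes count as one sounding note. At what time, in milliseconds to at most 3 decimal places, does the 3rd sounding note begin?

1. 0.0ms @ 0 + 900.0ms (3/2)
2. 900.0ms @ 3/2 + 900.0ms (3/2)
3. 1800.0ms @ 3 + 900.0ms (3/2)
4. 2700.0ms @ 9/2 + 900.0ms (3/2)

note 3 onset = 3b = 1800.0ms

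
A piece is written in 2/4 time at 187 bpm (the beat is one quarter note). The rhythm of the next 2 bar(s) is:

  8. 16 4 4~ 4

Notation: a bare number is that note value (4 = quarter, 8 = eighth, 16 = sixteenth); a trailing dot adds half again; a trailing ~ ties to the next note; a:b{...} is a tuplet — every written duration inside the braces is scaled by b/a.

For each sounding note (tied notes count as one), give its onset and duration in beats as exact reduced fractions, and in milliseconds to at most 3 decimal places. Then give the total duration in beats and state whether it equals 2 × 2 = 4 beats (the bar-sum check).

1) 0.0ms=0b +240.642ms=3/4b
2) 240.642ms=3/4b +80.214ms=1/4b
3) 320.856ms=1b +320.856ms=1b
4) 641.711ms=2b +641.711ms=2b
Σ=4b of 4 (187bpm 2/4) — PASS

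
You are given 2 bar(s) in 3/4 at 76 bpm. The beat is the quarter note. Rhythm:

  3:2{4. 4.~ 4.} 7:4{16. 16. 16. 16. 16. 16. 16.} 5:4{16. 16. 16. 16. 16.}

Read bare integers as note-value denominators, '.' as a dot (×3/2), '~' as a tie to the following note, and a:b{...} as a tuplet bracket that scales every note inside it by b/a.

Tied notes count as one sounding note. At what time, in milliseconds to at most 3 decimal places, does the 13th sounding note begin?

1. 0.0ms @ 0 + 789.474ms (1)
2. 789.474ms @ 1 + 1578.947ms (2)
3. 2368.421ms @ 3 + 169.173ms (3/14)
4. 2537.594ms @ 45/14 + 169.173ms (3/14)
5. 2706.767ms @ 24/7 + 169.173ms (3/14)
6. 2875.94ms @ 51/14 + 169.173ms (3/14)
7. 3045.113ms @ 27/7 + 169.173ms (3/14)
8. 3214.286ms @ 57/14 + 169.173ms (3/14)
9. 3383.459ms @ 30/7 + 169.173ms (3/14)
10. 3552.632ms @ 9/2 + 236.842ms (3/10)
11. 3789.474ms @ 24/5 + 236.842ms (3/10)
12. 4026.316ms @ 51/10 + 236.842ms (3/10)
13. 4263.158ms @ 27/5 + 236.842ms (3/10)
14. 4500.0ms @ 57/10 + 236.842ms (3/10)

note 13 onset = 27/5b = 4263.158ms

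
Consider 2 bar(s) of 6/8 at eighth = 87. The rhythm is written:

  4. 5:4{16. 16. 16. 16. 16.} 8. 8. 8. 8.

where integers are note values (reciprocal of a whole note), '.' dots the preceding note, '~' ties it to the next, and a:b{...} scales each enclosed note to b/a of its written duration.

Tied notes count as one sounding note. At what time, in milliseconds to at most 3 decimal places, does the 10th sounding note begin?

1. 0.0ms @ 0 + 2068.966ms (3)
2. 2068.966ms @ 3 + 413.793ms (3/5)
3. 2482.759ms @ 18/5 + 413.793ms (3/5)
4. 2896.552ms @ 21/5 + 413.793ms (3/5)
5. 3310.345ms @ 24/5 + 413.793ms (3/5)
6. 3724.138ms @ 27/5 + 413.793ms (3/5)
7. 4137.931ms @ 6 + 1034.483ms (3/2)
8. 5172.414ms @ 15/2 + 1034.483ms (3/2)
9. 6206.897ms @ 9 + 1034.483ms (3/2)
10. 7241.379ms @ 21/2 + 1034.483ms (3/2)

note 10 onset = 21/2b = 7241.379ms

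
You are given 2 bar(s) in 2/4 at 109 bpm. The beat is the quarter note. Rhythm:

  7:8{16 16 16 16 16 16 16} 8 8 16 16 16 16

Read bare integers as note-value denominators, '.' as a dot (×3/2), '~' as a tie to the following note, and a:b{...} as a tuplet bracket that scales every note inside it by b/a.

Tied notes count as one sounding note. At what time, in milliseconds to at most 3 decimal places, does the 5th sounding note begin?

1. 0.0ms @ 0 + 157.274ms (2/7)
2. 157.274ms @ 2/7 + 157.274ms (2/7)
3. 314.548ms @ 4/7 + 157.274ms (2/7)
4. 471.822ms @ 6/7 + 157.274ms (2/7)
5. 629.096ms @ 8/7 + 157.274ms (2/7)
6. 786.37ms @ 10/7 + 157.274ms (2/7)
7. 943.644ms @ 12/7 + 157.274ms (2/7)
8. 1100.917ms @ 2 + 275.229ms (1/2)
9. 1376.147ms @ 5/2 + 275.229ms (1/2)
10. 1651.376ms @ 3 + 137.615ms (1/4)
11. 1788.991ms @ 13/4 + 137.615ms (1/4)
12. 1926.606ms @ 7/2 + 137.615ms (1/4)
13. 2064.22ms @ 15/4 + 137.615ms (1/4)

note 5 onset = 8/7b = 629.096ms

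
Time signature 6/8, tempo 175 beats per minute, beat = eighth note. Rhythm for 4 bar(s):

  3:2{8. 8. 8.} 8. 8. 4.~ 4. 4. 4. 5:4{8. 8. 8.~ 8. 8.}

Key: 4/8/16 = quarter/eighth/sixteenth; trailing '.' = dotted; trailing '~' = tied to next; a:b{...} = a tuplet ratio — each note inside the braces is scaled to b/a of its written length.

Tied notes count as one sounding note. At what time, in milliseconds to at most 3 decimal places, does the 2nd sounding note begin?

1. 0.0ms @ 0 + 342.857ms (1)
2. 342.857ms @ 1 + 342.857ms (1)
3. 685.714ms @ 2 + 342.857ms (1)
4. 1028.571ms @ 3 + 514.286ms (3/2)
5. 1542.857ms @ 9/2 + 514.286ms (3/2)
6. 2057.143ms @ 6 + 2057.143ms (6)
7. 4114.286ms @ 12 + 1028.571ms (3)
8. 5142.857ms @ 15 + 1028.571ms (3)
9. 6171.429ms @ 18 + 411.429ms (6/5)
10. 6582.857ms @ 96/5 + 411.429ms (6/5)
11. 6994.286ms @ 102/5 + 822.857ms (12/5)
12. 7817.143ms @ 114/5 + 411.429ms (6/5)

note 2 onset = 1b = 342.857ms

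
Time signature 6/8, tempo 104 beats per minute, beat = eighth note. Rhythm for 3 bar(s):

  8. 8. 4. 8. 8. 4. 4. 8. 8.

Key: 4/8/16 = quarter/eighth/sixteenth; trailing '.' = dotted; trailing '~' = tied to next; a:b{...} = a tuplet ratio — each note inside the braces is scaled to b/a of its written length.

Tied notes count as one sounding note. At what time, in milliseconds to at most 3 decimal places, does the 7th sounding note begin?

note 7 onset = 12b = 6923.077ms

1. 0.0ms @ 0 + 865.385ms (3/2)
2. 865.385ms @ 3/2 + 865.385ms (3/2)
3. 1730.769ms @ 3 + 1730.769ms (3)
4. 3461.538ms @ 6 + 865.385ms (3/2)
5. 4326.923ms @ 15/2 + 865.385ms (3/2)
6. 5192.308ms @ 9 + 1730.769ms (3)
7. 6923.077ms @ 12 + 1730.769ms (3)
8. 8653.846ms @ 15 + 865.385ms (3/2)
9. 9519.231ms @ 33/2 + 865.385ms (3/2)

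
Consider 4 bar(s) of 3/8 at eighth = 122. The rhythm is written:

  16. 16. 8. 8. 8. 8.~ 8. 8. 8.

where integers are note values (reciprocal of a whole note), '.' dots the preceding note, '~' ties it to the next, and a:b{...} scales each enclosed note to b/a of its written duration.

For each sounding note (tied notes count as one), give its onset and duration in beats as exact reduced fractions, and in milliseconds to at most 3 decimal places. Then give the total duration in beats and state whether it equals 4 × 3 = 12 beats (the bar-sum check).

1) 0.0ms=0b +368.852ms=3/4b
2) 368.852ms=3/4b +368.852ms=3/4b
3) 737.705ms=3/2b +737.705ms=3/2b
4) 1475.41ms=3b +737.705ms=3/2b
5) 2213.115ms=9/2b +737.705ms=3/2b
6) 2950.82ms=6b +1475.41ms=3b
7) 4426.23ms=9b +737.705ms=3/2b
8) 5163.934ms=21/2b +737.705ms=3/2b
Σ=12b of 12 (122bpm 3/8) — PASS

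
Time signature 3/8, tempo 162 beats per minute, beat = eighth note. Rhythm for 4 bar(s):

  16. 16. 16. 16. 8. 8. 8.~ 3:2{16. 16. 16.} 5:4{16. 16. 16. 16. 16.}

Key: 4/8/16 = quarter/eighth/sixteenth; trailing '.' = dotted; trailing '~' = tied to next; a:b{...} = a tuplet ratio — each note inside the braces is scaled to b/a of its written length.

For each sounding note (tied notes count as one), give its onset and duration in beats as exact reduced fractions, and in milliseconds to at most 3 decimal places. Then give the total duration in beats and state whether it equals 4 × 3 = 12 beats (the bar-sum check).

1) 0.0ms=0b +277.778ms=3/4b
2) 277.778ms=3/4b +277.778ms=3/4b
3) 555.556ms=3/2b +277.778ms=3/4b
4) 833.333ms=9/4b +277.778ms=3/4b
5) 1111.111ms=3b +555.556ms=3/2b
6) 1666.667ms=9/2b +555.556ms=3/2b
7) 2222.222ms=6b +740.741ms=2b
8) 2962.963ms=8b +185.185ms=1/2b
9) 3148.148ms=17/2b +185.185ms=1/2b
10) 3333.333ms=9b +222.222ms=3/5b
11) 3555.556ms=48/5b +222.222ms=3/5b
12) 3777.778ms=51/5b +222.222ms=3/5b
13) 4000.0ms=54/5b +222.222ms=3/5b
14) 4222.222ms=57/5b +222.222ms=3/5b
Σ=12b of 12 (162bpm 3/8) — PASS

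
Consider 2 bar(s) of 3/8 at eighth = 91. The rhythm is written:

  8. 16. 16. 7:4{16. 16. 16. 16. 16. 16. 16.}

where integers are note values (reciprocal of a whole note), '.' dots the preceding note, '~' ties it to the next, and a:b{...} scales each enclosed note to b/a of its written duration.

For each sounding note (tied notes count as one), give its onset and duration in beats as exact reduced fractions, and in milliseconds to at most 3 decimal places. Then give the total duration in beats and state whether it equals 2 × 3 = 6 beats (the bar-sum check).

1) 0.0ms=0b +989.011ms=3/2b
2) 989.011ms=3/2b +494.505ms=3/4b
3) 1483.516ms=9/4b +494.505ms=3/4b
4) 1978.022ms=3b +282.575ms=3/7b
5) 2260.597ms=24/7b +282.575ms=3/7b
6) 2543.171ms=27/7b +282.575ms=3/7b
7) 2825.746ms=30/7b +282.575ms=3/7b
8) 3108.32ms=33/7b +282.575ms=3/7b
9) 3390.895ms=36/7b +282.575ms=3/7b
10) 3673.469ms=39/7b +282.575ms=3/7b
Σ=6b of 6 (91bpm 3/8) — PASS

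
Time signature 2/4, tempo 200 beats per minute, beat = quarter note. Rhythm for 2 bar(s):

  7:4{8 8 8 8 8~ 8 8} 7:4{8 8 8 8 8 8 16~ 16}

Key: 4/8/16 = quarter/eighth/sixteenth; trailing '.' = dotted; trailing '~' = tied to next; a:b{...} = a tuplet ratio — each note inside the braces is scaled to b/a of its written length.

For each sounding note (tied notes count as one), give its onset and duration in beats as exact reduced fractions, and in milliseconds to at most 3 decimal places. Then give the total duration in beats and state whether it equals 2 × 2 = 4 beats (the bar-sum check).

1) 0.0ms=0b +85.714ms=2/7b
2) 85.714ms=2/7b +85.714ms=2/7b
3) 171.429ms=4/7b +85.714ms=2/7b
4) 257.143ms=6/7b +85.714ms=2/7b
5) 342.857ms=8/7b +171.429ms=4/7b
6) 514.286ms=12/7b +85.714ms=2/7b
7) 600.0ms=2b +85.714ms=2/7b
8) 685.714ms=16/7b +85.714ms=2/7b
9) 771.429ms=18/7b +85.714ms=2/7b
10) 857.143ms=20/7b +85.714ms=2/7b
11) 942.857ms=22/7b +85.714ms=2/7b
12) 1028.571ms=24/7b +85.714ms=2/7b
13) 1114.286ms=26/7b +85.714ms=2/7b
Σ=4b of 4 (200bpm 2/4) — PASS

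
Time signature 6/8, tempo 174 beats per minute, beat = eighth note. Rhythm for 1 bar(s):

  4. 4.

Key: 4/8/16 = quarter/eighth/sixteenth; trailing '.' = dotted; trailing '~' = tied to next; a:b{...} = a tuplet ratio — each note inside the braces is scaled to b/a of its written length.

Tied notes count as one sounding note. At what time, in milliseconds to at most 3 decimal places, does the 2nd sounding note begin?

note 2 onset = 3b = 1034.483ms

1. 0.0ms @ 0 + 1034.483ms (3)
2. 1034.483ms @ 3 + 1034.483ms (3)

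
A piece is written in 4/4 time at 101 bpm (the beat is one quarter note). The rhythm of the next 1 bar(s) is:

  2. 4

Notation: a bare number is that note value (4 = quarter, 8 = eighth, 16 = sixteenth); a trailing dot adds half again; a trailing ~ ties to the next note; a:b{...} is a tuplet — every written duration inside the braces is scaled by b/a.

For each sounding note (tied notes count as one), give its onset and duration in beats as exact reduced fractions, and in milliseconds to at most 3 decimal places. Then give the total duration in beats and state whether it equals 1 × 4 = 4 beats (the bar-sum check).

1) 0.0ms=0b +1782.178ms=3b
2) 1782.178ms=3b +594.059ms=1b
Σ=4b of 4 (101bpm 4/4) — PASS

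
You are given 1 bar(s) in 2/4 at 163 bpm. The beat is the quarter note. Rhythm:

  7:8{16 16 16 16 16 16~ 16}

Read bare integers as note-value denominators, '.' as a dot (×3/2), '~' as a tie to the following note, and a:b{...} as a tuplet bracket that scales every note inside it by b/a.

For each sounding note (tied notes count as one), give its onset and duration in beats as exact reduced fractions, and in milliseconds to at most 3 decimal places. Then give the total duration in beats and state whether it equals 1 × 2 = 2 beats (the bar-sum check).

1) 0.0ms=0b +105.171ms=2/7b
2) 105.171ms=2/7b +105.171ms=2/7b
3) 210.342ms=4/7b +105.171ms=2/7b
4) 315.513ms=6/7b +105.171ms=2/7b
5) 420.684ms=8/7b +105.171ms=2/7b
6) 525.855ms=10/7b +210.342ms=4/7b
Σ=2b of 2 (163bpm 2/4) — PASS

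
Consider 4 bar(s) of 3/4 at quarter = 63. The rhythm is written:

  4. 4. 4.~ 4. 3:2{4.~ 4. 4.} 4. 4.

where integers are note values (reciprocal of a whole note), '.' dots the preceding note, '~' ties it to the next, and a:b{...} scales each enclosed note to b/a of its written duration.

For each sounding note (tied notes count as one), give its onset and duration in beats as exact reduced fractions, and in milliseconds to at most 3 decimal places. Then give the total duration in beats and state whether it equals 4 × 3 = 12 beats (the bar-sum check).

1) 0.0ms=0b +1428.571ms=3/2b
2) 1428.571ms=3/2b +1428.571ms=3/2b
3) 2857.143ms=3b +2857.143ms=3b
4) 5714.286ms=6b +1904.762ms=2b
5) 7619.048ms=8b +952.381ms=1b
6) 8571.429ms=9b +1428.571ms=3/2b
7) 10000.0ms=21/2b +1428.571ms=3/2b
Σ=12b of 12 (63bpm 3/4) — PASS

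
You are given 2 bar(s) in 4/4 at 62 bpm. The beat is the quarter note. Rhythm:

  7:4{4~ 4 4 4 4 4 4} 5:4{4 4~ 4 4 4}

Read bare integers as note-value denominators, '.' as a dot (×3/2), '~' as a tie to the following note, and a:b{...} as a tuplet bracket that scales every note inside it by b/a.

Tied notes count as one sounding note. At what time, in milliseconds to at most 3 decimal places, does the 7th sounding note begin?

note 7 onset = 4b = 3870.968ms

1. 0.0ms @ 0 + 1105.991ms (8/7)
2. 1105.991ms @ 8/7 + 552.995ms (4/7)
3. 1658.986ms @ 12/7 + 552.995ms (4/7)
4. 2211.982ms @ 16/7 + 552.995ms (4/7)
5. 2764.977ms @ 20/7 + 552.995ms (4/7)
6. 3317.972ms @ 24/7 + 552.995ms (4/7)
7. 3870.968ms @ 4 + 774.194ms (4/5)
8. 4645.161ms @ 24/5 + 1548.387ms (8/5)
9. 6193.548ms @ 32/5 + 774.194ms (4/5)
10. 6967.742ms @ 36/5 + 774.194ms (4/5)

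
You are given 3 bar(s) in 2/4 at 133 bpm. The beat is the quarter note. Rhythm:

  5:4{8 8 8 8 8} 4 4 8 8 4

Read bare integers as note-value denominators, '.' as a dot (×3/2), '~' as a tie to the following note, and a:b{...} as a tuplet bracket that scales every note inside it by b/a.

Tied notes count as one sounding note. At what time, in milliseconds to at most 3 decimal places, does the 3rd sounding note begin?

1. 0.0ms @ 0 + 180.451ms (2/5)
2. 180.451ms @ 2/5 + 180.451ms (2/5)
3. 360.902ms @ 4/5 + 180.451ms (2/5)
4. 541.353ms @ 6/5 + 180.451ms (2/5)
5. 721.805ms @ 8/5 + 180.451ms (2/5)
6. 902.256ms @ 2 + 451.128ms (1)
7. 1353.383ms @ 3 + 451.128ms (1)
8. 1804.511ms @ 4 + 225.564ms (1/2)
9. 2030.075ms @ 9/2 + 225.564ms (1/2)
10. 2255.639ms @ 5 + 451.128ms (1)

note 3 onset = 4/5b = 360.902ms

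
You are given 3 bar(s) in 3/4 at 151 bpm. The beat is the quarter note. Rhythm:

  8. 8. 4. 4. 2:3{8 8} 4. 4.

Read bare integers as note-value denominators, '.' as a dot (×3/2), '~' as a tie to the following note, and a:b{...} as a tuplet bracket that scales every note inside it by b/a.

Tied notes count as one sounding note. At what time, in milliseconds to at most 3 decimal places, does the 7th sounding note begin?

1. 0.0ms @ 0 + 298.013ms (3/4)
2. 298.013ms @ 3/4 + 298.013ms (3/4)
3. 596.026ms @ 3/2 + 596.026ms (3/2)
4. 1192.053ms @ 3 + 596.026ms (3/2)
5. 1788.079ms @ 9/2 + 298.013ms (3/4)
6. 2086.093ms @ 21/4 + 298.013ms (3/4)
7. 2384.106ms @ 6 + 596.026ms (3/2)
8. 2980.132ms @ 15/2 + 596.026ms (3/2)

note 7 onset = 6b = 2384.106ms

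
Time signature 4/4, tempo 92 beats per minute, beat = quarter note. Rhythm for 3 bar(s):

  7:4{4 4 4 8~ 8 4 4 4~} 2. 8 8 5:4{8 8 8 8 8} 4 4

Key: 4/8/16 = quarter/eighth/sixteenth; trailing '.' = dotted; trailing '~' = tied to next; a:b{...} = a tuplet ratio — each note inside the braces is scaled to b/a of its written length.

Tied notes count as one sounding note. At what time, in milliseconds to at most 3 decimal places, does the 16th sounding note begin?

note 16 onset = 11b = 7173.913ms

1. 0.0ms @ 0 + 372.671ms (4/7)
2. 372.671ms @ 4/7 + 372.671ms (4/7)
3. 745.342ms @ 8/7 + 372.671ms (4/7)
4. 1118.012ms @ 12/7 + 372.671ms (4/7)
5. 1490.683ms @ 16/7 + 372.671ms (4/7)
6. 1863.354ms @ 20/7 + 372.671ms (4/7)
7. 2236.025ms @ 24/7 + 2329.193ms (25/7)
8. 4565.217ms @ 7 + 326.087ms (1/2)
9. 4891.304ms @ 15/2 + 326.087ms (1/2)
10. 5217.391ms @ 8 + 260.87ms (2/5)
11. 5478.261ms @ 42/5 + 260.87ms (2/5)
12. 5739.13ms @ 44/5 + 260.87ms (2/5)
13. 6000.0ms @ 46/5 + 260.87ms (2/5)
14. 6260.87ms @ 48/5 + 260.87ms (2/5)
15. 6521.739ms @ 10 + 652.174ms (1)
16. 7173.913ms @ 11 + 652.174ms (1)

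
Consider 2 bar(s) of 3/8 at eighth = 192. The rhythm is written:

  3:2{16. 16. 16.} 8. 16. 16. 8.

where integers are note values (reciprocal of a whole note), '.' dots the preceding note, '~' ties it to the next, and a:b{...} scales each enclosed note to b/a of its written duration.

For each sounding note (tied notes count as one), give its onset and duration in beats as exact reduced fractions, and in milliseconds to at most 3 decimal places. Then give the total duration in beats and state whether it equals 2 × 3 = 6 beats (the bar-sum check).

1) 0.0ms=0b +156.25ms=1/2b
2) 156.25ms=1/2b +156.25ms=1/2b
3) 312.5ms=1b +156.25ms=1/2b
4) 468.75ms=3/2b +468.75ms=3/2b
5) 937.5ms=3b +234.375ms=3/4b
6) 1171.875ms=15/4b +234.375ms=3/4b
7) 1406.25ms=9/2b +468.75ms=3/2b
Σ=6b of 6 (192bpm 3/8) — PASS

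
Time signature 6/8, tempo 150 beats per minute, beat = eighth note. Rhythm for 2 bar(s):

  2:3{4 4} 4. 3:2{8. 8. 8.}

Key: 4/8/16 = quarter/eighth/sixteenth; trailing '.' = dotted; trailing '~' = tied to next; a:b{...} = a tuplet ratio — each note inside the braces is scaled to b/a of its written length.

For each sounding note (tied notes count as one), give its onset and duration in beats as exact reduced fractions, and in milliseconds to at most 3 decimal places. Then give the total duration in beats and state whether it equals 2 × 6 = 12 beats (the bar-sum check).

1) 0.0ms=0b +1200.0ms=3b
2) 1200.0ms=3b +1200.0ms=3b
3) 2400.0ms=6b +1200.0ms=3b
4) 3600.0ms=9b +400.0ms=1b
5) 4000.0ms=10b +400.0ms=1b
6) 4400.0ms=11b +400.0ms=1b
Σ=12b of 12 (150bpm 6/8) — PASS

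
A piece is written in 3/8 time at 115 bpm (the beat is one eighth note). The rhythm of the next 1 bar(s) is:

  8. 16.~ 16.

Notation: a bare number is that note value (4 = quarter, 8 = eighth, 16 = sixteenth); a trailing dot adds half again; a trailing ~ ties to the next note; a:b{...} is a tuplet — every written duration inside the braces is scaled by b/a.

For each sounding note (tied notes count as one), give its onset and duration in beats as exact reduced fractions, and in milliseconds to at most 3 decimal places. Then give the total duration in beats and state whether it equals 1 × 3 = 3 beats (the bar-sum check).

1) 0.0ms=0b +782.609ms=3/2b
2) 782.609ms=3/2b +782.609ms=3/2b
Σ=3b of 3 (115bpm 3/8) — PASS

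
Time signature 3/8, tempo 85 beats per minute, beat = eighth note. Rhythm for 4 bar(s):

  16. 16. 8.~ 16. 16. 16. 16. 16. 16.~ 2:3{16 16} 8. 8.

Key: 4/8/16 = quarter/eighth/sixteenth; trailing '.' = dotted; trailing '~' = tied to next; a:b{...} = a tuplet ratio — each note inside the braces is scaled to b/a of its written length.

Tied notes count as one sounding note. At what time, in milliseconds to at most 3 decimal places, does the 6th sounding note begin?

note 6 onset = 21/4b = 3705.882ms

1. 0.0ms @ 0 + 529.412ms (3/4)
2. 529.412ms @ 3/4 + 529.412ms (3/4)
3. 1058.824ms @ 3/2 + 1588.235ms (9/4)
4. 2647.059ms @ 15/4 + 529.412ms (3/4)
5. 3176.471ms @ 9/2 + 529.412ms (3/4)
6. 3705.882ms @ 21/4 + 529.412ms (3/4)
7. 4235.294ms @ 6 + 529.412ms (3/4)
8. 4764.706ms @ 27/4 + 1058.824ms (3/2)
9. 5823.529ms @ 33/4 + 529.412ms (3/4)
10. 6352.941ms @ 9 + 1058.824ms (3/2)
11. 7411.765ms @ 21/2 + 1058.824ms (3/2)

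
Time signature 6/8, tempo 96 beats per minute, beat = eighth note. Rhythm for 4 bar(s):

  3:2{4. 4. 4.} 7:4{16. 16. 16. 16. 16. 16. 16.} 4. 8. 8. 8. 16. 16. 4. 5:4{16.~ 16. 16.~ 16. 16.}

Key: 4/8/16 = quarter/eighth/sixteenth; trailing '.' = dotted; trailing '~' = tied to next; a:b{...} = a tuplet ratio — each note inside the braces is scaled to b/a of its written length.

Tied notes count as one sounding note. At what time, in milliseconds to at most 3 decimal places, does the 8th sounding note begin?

1. 0.0ms @ 0 + 1250.0ms (2)
2. 1250.0ms @ 2 + 1250.0ms (2)
3. 2500.0ms @ 4 + 1250.0ms (2)
4. 3750.0ms @ 6 + 267.857ms (3/7)
5. 4017.857ms @ 45/7 + 267.857ms (3/7)
6. 4285.714ms @ 48/7 + 267.857ms (3/7)
7. 4553.571ms @ 51/7 + 267.857ms (3/7)
8. 4821.429ms @ 54/7 + 267.857ms (3/7)
9. 5089.286ms @ 57/7 + 267.857ms (3/7)
10. 5357.143ms @ 60/7 + 267.857ms (3/7)
11. 5625.0ms @ 9 + 1875.0ms (3)
12. 7500.0ms @ 12 + 937.5ms (3/2)
13. 8437.5ms @ 27/2 + 937.5ms (3/2)
14. 9375.0ms @ 15 + 937.5ms (3/2)
15. 10312.5ms @ 33/2 + 468.75ms (3/4)
16. 10781.25ms @ 69/4 + 468.75ms (3/4)
17. 11250.0ms @ 18 + 1875.0ms (3)
18. 13125.0ms @ 21 + 750.0ms (6/5)
19. 13875.0ms @ 111/5 + 750.0ms (6/5)
20. 14625.0ms @ 117/5 + 375.0ms (3/5)

note 8 onset = 54/7b = 4821.429ms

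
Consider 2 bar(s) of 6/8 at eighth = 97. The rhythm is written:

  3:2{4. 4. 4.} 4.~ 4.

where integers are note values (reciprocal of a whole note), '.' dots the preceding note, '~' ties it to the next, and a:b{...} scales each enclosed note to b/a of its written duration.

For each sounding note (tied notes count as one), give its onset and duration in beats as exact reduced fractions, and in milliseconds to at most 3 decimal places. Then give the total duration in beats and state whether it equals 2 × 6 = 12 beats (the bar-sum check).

1) 0.0ms=0b +1237.113ms=2b
2) 1237.113ms=2b +1237.113ms=2b
3) 2474.227ms=4b +1237.113ms=2b
4) 3711.34ms=6b +3711.34ms=6b
Σ=12b of 12 (97bpm 6/8) — PASS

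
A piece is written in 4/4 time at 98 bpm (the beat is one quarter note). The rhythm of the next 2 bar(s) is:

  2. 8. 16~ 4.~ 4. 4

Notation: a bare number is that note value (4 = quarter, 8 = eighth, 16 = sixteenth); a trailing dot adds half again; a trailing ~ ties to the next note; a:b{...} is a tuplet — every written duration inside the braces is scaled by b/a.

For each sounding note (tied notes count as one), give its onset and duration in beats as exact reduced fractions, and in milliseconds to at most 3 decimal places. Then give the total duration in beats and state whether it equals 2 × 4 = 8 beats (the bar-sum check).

1) 0.0ms=0b +1836.735ms=3b
2) 1836.735ms=3b +459.184ms=3/4b
3) 2295.918ms=15/4b +1989.796ms=13/4b
4) 4285.714ms=7b +612.245ms=1b
Σ=8b of 8 (98bpm 4/4) — PASS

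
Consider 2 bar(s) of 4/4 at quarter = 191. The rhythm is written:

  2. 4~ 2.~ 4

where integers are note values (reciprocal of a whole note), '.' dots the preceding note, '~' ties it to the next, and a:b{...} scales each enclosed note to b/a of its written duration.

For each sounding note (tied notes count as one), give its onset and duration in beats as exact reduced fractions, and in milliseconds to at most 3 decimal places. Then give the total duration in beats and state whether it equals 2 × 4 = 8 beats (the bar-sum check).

1) 0.0ms=0b +942.408ms=3b
2) 942.408ms=3b +1570.681ms=5b
Σ=8b of 8 (191bpm 4/4) — PASS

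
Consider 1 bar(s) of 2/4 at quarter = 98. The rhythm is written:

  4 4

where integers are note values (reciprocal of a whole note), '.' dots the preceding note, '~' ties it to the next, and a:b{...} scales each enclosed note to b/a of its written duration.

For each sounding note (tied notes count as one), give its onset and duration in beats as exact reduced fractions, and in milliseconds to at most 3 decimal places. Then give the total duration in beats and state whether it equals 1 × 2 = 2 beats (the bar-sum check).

1) 0.0ms=0b +612.245ms=1b
2) 612.245ms=1b +612.245ms=1b
Σ=2b of 2 (98bpm 2/4) — PASS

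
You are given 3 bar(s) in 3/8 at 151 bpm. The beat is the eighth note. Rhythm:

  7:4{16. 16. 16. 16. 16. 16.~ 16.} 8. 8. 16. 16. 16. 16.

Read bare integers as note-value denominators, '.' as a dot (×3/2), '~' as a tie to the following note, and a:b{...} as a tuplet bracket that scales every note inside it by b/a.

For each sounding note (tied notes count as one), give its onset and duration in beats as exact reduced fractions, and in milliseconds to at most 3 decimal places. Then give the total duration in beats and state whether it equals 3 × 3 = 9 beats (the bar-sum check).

1) 0.0ms=0b +170.293ms=3/7b
2) 170.293ms=3/7b +170.293ms=3/7b
3) 340.587ms=6/7b +170.293ms=3/7b
4) 510.88ms=9/7b +170.293ms=3/7b
5) 681.173ms=12/7b +170.293ms=3/7b
6) 851.466ms=15/7b +340.587ms=6/7b
7) 1192.053ms=3b +596.026ms=3/2b
8) 1788.079ms=9/2b +596.026ms=3/2b
9) 2384.106ms=6b +298.013ms=3/4b
10) 2682.119ms=27/4b +298.013ms=3/4b
11) 2980.132ms=15/2b +298.013ms=3/4b
12) 3278.146ms=33/4b +298.013ms=3/4b
Σ=9b of 9 (151bpm 3/8) — PASS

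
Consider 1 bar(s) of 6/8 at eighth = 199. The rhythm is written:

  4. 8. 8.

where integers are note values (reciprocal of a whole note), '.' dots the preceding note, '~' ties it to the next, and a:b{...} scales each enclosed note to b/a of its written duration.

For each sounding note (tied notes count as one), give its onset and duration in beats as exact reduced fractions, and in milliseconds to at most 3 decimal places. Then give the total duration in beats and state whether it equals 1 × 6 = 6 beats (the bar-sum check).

1) 0.0ms=0b +904.523ms=3b
2) 904.523ms=3b +452.261ms=3/2b
3) 1356.784ms=9/2b +452.261ms=3/2b
Σ=6b of 6 (199bpm 6/8) — PASS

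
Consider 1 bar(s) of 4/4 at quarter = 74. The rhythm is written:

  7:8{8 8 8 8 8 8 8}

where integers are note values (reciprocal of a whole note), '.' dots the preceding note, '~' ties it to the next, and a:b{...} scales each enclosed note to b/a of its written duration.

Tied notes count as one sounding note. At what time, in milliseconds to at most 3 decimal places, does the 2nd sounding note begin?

note 2 onset = 4/7b = 463.32ms

1. 0.0ms @ 0 + 463.32ms (4/7)
2. 463.32ms @ 4/7 + 463.32ms (4/7)
3. 926.641ms @ 8/7 + 463.32ms (4/7)
4. 1389.961ms @ 12/7 + 463.32ms (4/7)
5. 1853.282ms @ 16/7 + 463.32ms (4/7)
6. 2316.602ms @ 20/7 + 463.32ms (4/7)
7. 2779.923ms @ 24/7 + 463.32ms (4/7)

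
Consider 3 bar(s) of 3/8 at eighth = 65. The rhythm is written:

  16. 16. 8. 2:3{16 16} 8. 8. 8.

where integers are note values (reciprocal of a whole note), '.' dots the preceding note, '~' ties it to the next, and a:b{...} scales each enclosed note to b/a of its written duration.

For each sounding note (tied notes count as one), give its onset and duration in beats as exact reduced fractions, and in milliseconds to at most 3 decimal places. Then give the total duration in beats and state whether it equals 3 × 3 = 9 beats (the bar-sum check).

1) 0.0ms=0b +692.308ms=3/4b
2) 692.308ms=3/4b +692.308ms=3/4b
3) 1384.615ms=3/2b +1384.615ms=3/2b
4) 2769.231ms=3b +692.308ms=3/4b
5) 3461.538ms=15/4b +692.308ms=3/4b
6) 4153.846ms=9/2b +1384.615ms=3/2b
7) 5538.462ms=6b +1384.615ms=3/2b
8) 6923.077ms=15/2b +1384.615ms=3/2b
Σ=9b of 9 (65bpm 3/8) — PASS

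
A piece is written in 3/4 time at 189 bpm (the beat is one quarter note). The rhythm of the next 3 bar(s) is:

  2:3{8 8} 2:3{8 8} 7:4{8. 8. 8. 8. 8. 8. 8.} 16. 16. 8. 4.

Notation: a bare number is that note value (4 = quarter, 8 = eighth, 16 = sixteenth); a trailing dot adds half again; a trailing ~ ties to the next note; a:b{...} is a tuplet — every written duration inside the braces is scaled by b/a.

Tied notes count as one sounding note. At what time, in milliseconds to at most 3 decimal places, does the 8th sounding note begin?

note 8 onset = 30/7b = 1360.544ms

1. 0.0ms @ 0 + 238.095ms (3/4)
2. 238.095ms @ 3/4 + 238.095ms (3/4)
3. 476.19ms @ 3/2 + 238.095ms (3/4)
4. 714.286ms @ 9/4 + 238.095ms (3/4)
5. 952.381ms @ 3 + 136.054ms (3/7)
6. 1088.435ms @ 24/7 + 136.054ms (3/7)
7. 1224.49ms @ 27/7 + 136.054ms (3/7)
8. 1360.544ms @ 30/7 + 136.054ms (3/7)
9. 1496.599ms @ 33/7 + 136.054ms (3/7)
10. 1632.653ms @ 36/7 + 136.054ms (3/7)
11. 1768.707ms @ 39/7 + 136.054ms (3/7)
12. 1904.762ms @ 6 + 119.048ms (3/8)
13. 2023.81ms @ 51/8 + 119.048ms (3/8)
14. 2142.857ms @ 27/4 + 238.095ms (3/4)
15. 2380.952ms @ 15/2 + 476.19ms (3/2)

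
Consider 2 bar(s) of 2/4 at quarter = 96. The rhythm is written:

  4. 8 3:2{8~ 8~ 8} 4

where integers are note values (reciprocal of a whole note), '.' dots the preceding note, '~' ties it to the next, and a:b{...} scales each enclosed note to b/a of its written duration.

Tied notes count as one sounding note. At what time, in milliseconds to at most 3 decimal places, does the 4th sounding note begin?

note 4 onset = 3b = 1875.0ms

1. 0.0ms @ 0 + 937.5ms (3/2)
2. 937.5ms @ 3/2 + 312.5ms (1/2)
3. 1250.0ms @ 2 + 625.0ms (1)
4. 1875.0ms @ 3 + 625.0ms (1)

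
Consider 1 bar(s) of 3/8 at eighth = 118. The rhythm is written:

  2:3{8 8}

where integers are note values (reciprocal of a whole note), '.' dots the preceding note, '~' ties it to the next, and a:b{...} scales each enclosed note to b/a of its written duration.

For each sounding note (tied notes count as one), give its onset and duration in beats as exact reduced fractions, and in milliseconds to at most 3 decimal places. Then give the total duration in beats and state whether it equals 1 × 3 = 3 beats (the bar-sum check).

1) 0.0ms=0b +762.712ms=3/2b
2) 762.712ms=3/2b +762.712ms=3/2b
Σ=3b of 3 (118bpm 3/8) — PASS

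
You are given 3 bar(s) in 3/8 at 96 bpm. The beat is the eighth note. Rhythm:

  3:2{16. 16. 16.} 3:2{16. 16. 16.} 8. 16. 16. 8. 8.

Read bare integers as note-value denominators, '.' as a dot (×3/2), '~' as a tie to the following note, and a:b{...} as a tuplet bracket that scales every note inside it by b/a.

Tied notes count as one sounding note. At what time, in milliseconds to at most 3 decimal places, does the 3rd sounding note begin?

note 3 onset = 1b = 625.0ms

1. 0.0ms @ 0 + 312.5ms (1/2)
2. 312.5ms @ 1/2 + 312.5ms (1/2)
3. 625.0ms @ 1 + 312.5ms (1/2)
4. 937.5ms @ 3/2 + 312.5ms (1/2)
5. 1250.0ms @ 2 + 312.5ms (1/2)
6. 1562.5ms @ 5/2 + 312.5ms (1/2)
7. 1875.0ms @ 3 + 937.5ms (3/2)
8. 2812.5ms @ 9/2 + 468.75ms (3/4)
9. 3281.25ms @ 21/4 + 468.75ms (3/4)
10. 3750.0ms @ 6 + 937.5ms (3/2)
11. 4687.5ms @ 15/2 + 937.5ms (3/2)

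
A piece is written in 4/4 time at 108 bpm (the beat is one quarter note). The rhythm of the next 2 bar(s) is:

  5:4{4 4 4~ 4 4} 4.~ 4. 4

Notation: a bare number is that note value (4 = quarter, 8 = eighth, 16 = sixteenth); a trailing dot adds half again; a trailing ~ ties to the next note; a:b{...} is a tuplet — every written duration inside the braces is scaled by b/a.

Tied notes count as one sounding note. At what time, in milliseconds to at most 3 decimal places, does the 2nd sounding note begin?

1. 0.0ms @ 0 + 444.444ms (4/5)
2. 444.444ms @ 4/5 + 444.444ms (4/5)
3. 888.889ms @ 8/5 + 888.889ms (8/5)
4. 1777.778ms @ 16/5 + 444.444ms (4/5)
5. 2222.222ms @ 4 + 1666.667ms (3)
6. 3888.889ms @ 7 + 555.556ms (1)

note 2 onset = 4/5b = 444.444ms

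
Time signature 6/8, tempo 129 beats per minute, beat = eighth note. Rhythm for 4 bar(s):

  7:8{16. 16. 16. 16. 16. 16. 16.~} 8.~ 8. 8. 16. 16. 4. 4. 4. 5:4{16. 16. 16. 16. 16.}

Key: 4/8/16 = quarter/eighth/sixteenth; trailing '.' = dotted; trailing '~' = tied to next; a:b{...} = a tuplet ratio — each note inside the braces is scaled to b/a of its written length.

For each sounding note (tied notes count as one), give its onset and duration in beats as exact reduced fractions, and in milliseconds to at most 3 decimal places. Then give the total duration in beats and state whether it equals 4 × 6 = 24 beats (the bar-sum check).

1) 0.0ms=0b +398.671ms=6/7b
2) 398.671ms=6/7b +398.671ms=6/7b
3) 797.342ms=12/7b +398.671ms=6/7b
4) 1196.013ms=18/7b +398.671ms=6/7b
5) 1594.684ms=24/7b +398.671ms=6/7b
6) 1993.355ms=30/7b +398.671ms=6/7b
7) 2392.027ms=36/7b +1794.02ms=27/7b
8) 4186.047ms=9b +697.674ms=3/2b
9) 4883.721ms=21/2b +348.837ms=3/4b
10) 5232.558ms=45/4b +348.837ms=3/4b
11) 5581.395ms=12b +1395.349ms=3b
12) 6976.744ms=15b +1395.349ms=3b
13) 8372.093ms=18b +1395.349ms=3b
14) 9767.442ms=21b +279.07ms=3/5b
15) 10046.512ms=108/5b +279.07ms=3/5b
16) 10325.581ms=111/5b +279.07ms=3/5b
17) 10604.651ms=114/5b +279.07ms=3/5b
18) 10883.721ms=117/5b +279.07ms=3/5b
Σ=24b of 24 (129bpm 6/8) — PASS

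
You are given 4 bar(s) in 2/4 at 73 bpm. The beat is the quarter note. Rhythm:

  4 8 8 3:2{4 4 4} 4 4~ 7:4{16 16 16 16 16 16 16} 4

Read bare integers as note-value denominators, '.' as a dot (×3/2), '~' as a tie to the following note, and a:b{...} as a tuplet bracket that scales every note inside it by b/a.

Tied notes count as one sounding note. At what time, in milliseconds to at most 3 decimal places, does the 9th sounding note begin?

1. 0.0ms @ 0 + 821.918ms (1)
2. 821.918ms @ 1 + 410.959ms (1/2)
3. 1232.877ms @ 3/2 + 410.959ms (1/2)
4. 1643.836ms @ 2 + 547.945ms (2/3)
5. 2191.781ms @ 8/3 + 547.945ms (2/3)
6. 2739.726ms @ 10/3 + 547.945ms (2/3)
7. 3287.671ms @ 4 + 821.918ms (1)
8. 4109.589ms @ 5 + 939.335ms (8/7)
9. 5048.924ms @ 43/7 + 117.417ms (1/7)
10. 5166.341ms @ 44/7 + 117.417ms (1/7)
11. 5283.757ms @ 45/7 + 117.417ms (1/7)
12. 5401.174ms @ 46/7 + 117.417ms (1/7)
13. 5518.591ms @ 47/7 + 117.417ms (1/7)
14. 5636.008ms @ 48/7 + 117.417ms (1/7)
15. 5753.425ms @ 7 + 821.918ms (1)

note 9 onset = 43/7b = 5048.924ms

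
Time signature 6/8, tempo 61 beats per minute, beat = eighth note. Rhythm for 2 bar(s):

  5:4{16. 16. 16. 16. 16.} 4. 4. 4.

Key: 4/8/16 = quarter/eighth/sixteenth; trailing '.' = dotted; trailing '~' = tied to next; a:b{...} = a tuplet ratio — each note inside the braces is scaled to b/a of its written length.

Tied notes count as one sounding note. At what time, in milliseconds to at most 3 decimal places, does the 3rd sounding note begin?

1. 0.0ms @ 0 + 590.164ms (3/5)
2. 590.164ms @ 3/5 + 590.164ms (3/5)
3. 1180.328ms @ 6/5 + 590.164ms (3/5)
4. 1770.492ms @ 9/5 + 590.164ms (3/5)
5. 2360.656ms @ 12/5 + 590.164ms (3/5)
6. 2950.82ms @ 3 + 2950.82ms (3)
7. 5901.639ms @ 6 + 2950.82ms (3)
8. 8852.459ms @ 9 + 2950.82ms (3)

note 3 onset = 6/5b = 1180.328ms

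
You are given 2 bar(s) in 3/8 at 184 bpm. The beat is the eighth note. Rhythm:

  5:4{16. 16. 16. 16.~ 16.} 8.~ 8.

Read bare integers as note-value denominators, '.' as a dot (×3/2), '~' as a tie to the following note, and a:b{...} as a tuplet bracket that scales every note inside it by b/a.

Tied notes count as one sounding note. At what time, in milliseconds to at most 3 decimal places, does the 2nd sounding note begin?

1. 0.0ms @ 0 + 195.652ms (3/5)
2. 195.652ms @ 3/5 + 195.652ms (3/5)
3. 391.304ms @ 6/5 + 195.652ms (3/5)
4. 586.957ms @ 9/5 + 391.304ms (6/5)
5. 978.261ms @ 3 + 978.261ms (3)

note 2 onset = 3/5b = 195.652ms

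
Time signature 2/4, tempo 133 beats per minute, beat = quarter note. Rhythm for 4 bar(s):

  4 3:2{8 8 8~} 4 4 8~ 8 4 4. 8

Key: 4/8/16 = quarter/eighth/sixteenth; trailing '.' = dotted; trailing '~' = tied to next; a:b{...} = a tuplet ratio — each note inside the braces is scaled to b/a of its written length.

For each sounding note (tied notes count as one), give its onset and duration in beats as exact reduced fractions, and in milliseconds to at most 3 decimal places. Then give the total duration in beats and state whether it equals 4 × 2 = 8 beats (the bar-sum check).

1) 0.0ms=0b +451.128ms=1b
2) 451.128ms=1b +150.376ms=1/3b
3) 601.504ms=4/3b +150.376ms=1/3b
4) 751.88ms=5/3b +601.504ms=4/3b
5) 1353.383ms=3b +451.128ms=1b
6) 1804.511ms=4b +451.128ms=1b
7) 2255.639ms=5b +451.128ms=1b
8) 2706.767ms=6b +676.692ms=3/2b
9) 3383.459ms=15/2b +225.564ms=1/2b
Σ=8b of 8 (133bpm 2/4) — PASS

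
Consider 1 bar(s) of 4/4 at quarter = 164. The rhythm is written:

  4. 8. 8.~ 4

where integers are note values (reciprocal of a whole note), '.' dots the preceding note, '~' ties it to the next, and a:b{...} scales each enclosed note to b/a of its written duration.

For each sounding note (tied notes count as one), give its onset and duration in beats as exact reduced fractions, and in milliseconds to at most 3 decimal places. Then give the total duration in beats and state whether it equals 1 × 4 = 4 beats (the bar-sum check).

1) 0.0ms=0b +548.78ms=3/2b
2) 548.78ms=3/2b +274.39ms=3/4b
3) 823.171ms=9/4b +640.244ms=7/4b
Σ=4b of 4 (164bpm 4/4) — PASS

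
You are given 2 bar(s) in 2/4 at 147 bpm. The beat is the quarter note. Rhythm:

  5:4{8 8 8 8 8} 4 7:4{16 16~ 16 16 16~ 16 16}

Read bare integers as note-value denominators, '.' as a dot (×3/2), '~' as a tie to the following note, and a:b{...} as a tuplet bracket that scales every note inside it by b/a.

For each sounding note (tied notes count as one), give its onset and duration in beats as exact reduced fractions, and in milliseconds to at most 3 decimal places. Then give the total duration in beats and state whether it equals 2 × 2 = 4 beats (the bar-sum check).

1) 0.0ms=0b +163.265ms=2/5b
2) 163.265ms=2/5b +163.265ms=2/5b
3) 326.531ms=4/5b +163.265ms=2/5b
4) 489.796ms=6/5b +163.265ms=2/5b
5) 653.061ms=8/5b +163.265ms=2/5b
6) 816.327ms=2b +408.163ms=1b
7) 1224.49ms=3b +58.309ms=1/7b
8) 1282.799ms=22/7b +116.618ms=2/7b
9) 1399.417ms=24/7b +58.309ms=1/7b
10) 1457.726ms=25/7b +116.618ms=2/7b
11) 1574.344ms=27/7b +58.309ms=1/7b
Σ=4b of 4 (147bpm 2/4) — PASS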